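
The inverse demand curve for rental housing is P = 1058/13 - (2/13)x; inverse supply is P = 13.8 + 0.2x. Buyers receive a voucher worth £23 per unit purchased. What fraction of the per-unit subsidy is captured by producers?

Pre-subsidy: 1058/13 - (2/13)x = 13.8 + 0.2x gives x* = 191 and P* = 52.
With the rebate, buyers effectively pay Pb = Ps − 23, where Ps is the price sellers receive.
On the curves, Pb = 1058/13 - (2/13)x and Ps = 13.8 + 0.2x; the wedge Ps − Pb = 23 gives 13.8 + 0.2x − (1058/13 - (2/13)x) = 23, so x' = 256.
Then Pb = 1058/13 − (2/13)·256 = 42 and Ps = 13.8 + 0.2·256 = 65.
Buyers' price falls by P* − Pb = 52 − 42 = 10; sellers' price rises by Ps − P* = 65 − 52 = 13.
So producers capture 13/23 = 13/23 of each unit of subsidy.

Producer share = 13/23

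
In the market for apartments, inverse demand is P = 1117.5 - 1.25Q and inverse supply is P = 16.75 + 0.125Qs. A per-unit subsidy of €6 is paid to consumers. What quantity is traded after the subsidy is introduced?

Pre-subsidy: 1117.5 - 1.25Q = 16.75 + 0.125Q gives Q* = 8806/11 and P* = 1285/11.
With the rebate, buyers effectively pay Pb = Ps − 6, where Ps is the price sellers receive.
On the curves, Pb = 1117.5 - 1.25Q and Ps = 16.75 + 0.125Q; the wedge Ps − Pb = 6 gives 16.75 + 0.125Q − (1117.5 - 1.25Q) = 6, so Q' = 8854/11.
Then Pb = 1117.5 − 1.25·(8854/11) = 1225/11 and Ps = 16.75 + 0.125·(8854/11) = 1291/11.

Q' = 8854/11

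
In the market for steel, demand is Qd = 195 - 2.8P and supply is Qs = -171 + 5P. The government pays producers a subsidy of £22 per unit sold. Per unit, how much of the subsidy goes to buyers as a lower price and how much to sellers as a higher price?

Buyers gain 550/39 per unit; sellers gain 308/39 per unit

Pre-subsidy: 195 - 2.8P = -171 + 5P gives P* = 610/13, Q* = 827/13.
With the subsidy, sellers receive Ps = Pb + 22 for each unit, where Pb is the price buyers pay.
Supply in terms of Pb becomes Qs = -171 + 5(Pb + 22) = -61 + 5Pb. Setting this equal to demand: 195 - 2.8Pb = -61 + 5Pb, so Pb = 1280/39.
Sellers receive Ps = 1280/39 + 22 = 2138/39; Q' = 195 − 2.8·(1280/39) = 4021/39.
Buyers' price falls by P* − Pb = 610/13 − 1280/39 = 550/39; sellers' price rises by Ps − P* = 2138/39 − 610/13 = 308/39.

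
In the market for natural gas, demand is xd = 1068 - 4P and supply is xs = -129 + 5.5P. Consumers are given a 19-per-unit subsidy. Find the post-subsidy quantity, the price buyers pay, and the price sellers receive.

x' = 608; buyers pay 115; sellers receive 134

Pre-subsidy: 1068 - 4P = -129 + 5.5P gives P* = 126, x* = 564.
With the rebate, buyers effectively pay Pb = Ps − 19, where Ps is the price sellers receive.
Demand in terms of Ps becomes xd = 1068 − 4(Ps − 19) = 1144 - 4Ps. Setting this equal to supply: 1144 - 4Ps = -129 + 5.5Ps, so Ps = 134.
Buyers pay Pb = 134 − 19 = 115; x' = -129 + 5.5·134 = 608.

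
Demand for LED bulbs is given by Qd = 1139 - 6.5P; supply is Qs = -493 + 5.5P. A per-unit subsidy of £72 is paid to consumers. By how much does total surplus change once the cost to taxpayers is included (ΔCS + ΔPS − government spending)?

Pre-subsidy: 1139 - 6.5P = -493 + 5.5P gives P* = 136, Q* = 255.
With the rebate, buyers effectively pay Pb = Ps − 72, where Ps is the price sellers receive.
Demand in terms of Ps becomes Qd = 1139 − 6.5(Ps − 72) = 1607 - 6.5Ps. Setting this equal to supply: 1607 - 6.5Ps = -493 + 5.5Ps, so Ps = 175.
Buyers pay Pb = 175 − 72 = 103; Q' = -493 + 5.5·175 = 469.5.
ΔCS = ½(255 + 469.5)(136 − 103) = 11954.25; ΔPS = ½(255 + 469.5)(175 − 136) = 14127.75.
Government spending = 72 × 469.5 = 33804.
Net change = 11954.25 + 14127.75 − 33804 = -7722. The loss equals the DWL triangle ½·72·214.5.

Net change in total surplus = -£7722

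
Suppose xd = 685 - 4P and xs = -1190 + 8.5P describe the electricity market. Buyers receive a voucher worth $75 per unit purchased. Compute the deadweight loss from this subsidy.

Deadweight loss = $7650

Pre-subsidy: 685 - 4P = -1190 + 8.5P gives P* = 150, x* = 85.
With the rebate, buyers effectively pay Pb = Ps − 75, where Ps is the price sellers receive.
Demand in terms of Ps becomes xd = 685 − 4(Ps − 75) = 985 - 4Ps. Setting this equal to supply: 985 - 4Ps = -1190 + 8.5Ps, so Ps = 174.
Buyers pay Pb = 174 − 75 = 99; x' = -1190 + 8.5·174 = 289.
The subsidy expands output by 289 − 85 = 204 past the efficient level; on those units the gap between marginal cost and willingness to pay runs from 0 up to 75.
DWL = ½ × 75 × 204 = 7650.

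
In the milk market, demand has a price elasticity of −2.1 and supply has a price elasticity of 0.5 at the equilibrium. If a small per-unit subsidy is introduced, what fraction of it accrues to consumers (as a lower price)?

Consumer share = 5/26

For a small subsidy around the equilibrium, the benefit split depends on the relative slopes, which at a point are proportional to the elasticities.
Buyer share = εs/(εs + |εd|) = 0.5/(0.5 + 2.1) = 5/26; seller share = |εd|/(εs + |εd|) = 21/26.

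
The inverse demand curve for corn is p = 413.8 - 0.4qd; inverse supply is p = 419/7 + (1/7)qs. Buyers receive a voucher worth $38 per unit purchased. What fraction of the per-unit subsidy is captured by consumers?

Consumer share = 14/19

Pre-subsidy: 413.8 - 0.4q = 419/7 + (1/7)q gives q* = 652 and p* = 153.
With the rebate, buyers effectively pay pb = ps − 38, where ps is the price sellers receive.
On the curves, pb = 413.8 - 0.4q and ps = 419/7 + (1/7)q; the wedge ps − pb = 38 gives 419/7 + (1/7)q − (413.8 - 0.4q) = 38, so q' = 722.
Then pb = 413.8 − 0.4·722 = 125 and ps = 419/7 + (1/7)·722 = 163.
Buyers' price falls by p* − pb = 153 − 125 = 28; sellers' price rises by ps − p* = 163 − 153 = 10.
So consumers capture 28/38 = 14/19 of each unit of subsidy.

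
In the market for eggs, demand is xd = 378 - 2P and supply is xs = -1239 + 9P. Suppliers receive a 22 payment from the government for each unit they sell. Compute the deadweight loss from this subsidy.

Deadweight loss = 396

Pre-subsidy: 378 - 2P = -1239 + 9P gives P* = 147, x* = 84.
With the subsidy, sellers receive Ps = Pb + 22 for each unit, where Pb is the price buyers pay.
Supply in terms of Pb becomes xs = -1239 + 9(Pb + 22) = -1041 + 9Pb. Setting this equal to demand: 378 - 2Pb = -1041 + 9Pb, so Pb = 129.
Sellers receive Ps = 129 + 22 = 151; x' = 378 − 2·129 = 120.
The subsidy expands output by 120 − 84 = 36 past the efficient level; on those units the gap between marginal cost and willingness to pay runs from 0 up to 22.
DWL = ½ × 22 × 36 = 396.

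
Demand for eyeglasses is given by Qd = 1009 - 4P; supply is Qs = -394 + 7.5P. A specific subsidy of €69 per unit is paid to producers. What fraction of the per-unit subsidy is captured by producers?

Producer share = 8/23

Pre-subsidy: 1009 - 4P = -394 + 7.5P gives P* = 122, Q* = 521.
With the subsidy, sellers receive Ps = Pb + 69 for each unit, where Pb is the price buyers pay.
Supply in terms of Pb becomes Qs = -394 + 7.5(Pb + 69) = 123.5 + 7.5Pb. Setting this equal to demand: 1009 - 4Pb = 123.5 + 7.5Pb, so Pb = 77.
Sellers receive Ps = 77 + 69 = 146; Q' = 1009 − 4·77 = 701.
Buyers' price falls by P* − Pb = 122 − 77 = 45; sellers' price rises by Ps − P* = 146 − 122 = 24.
So producers capture 24/69 = 8/23 of each unit of subsidy.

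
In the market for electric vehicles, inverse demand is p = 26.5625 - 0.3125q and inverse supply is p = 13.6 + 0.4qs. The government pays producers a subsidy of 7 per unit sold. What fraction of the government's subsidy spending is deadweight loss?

Pre-subsidy: 26.5625 - 0.3125q = 13.6 + 0.4q gives q* = 1037/57 and p* = 1190/57.
With the subsidy, sellers receive ps = pb + 7 for each unit, where pb is the price buyers pay.
On the curves, pb = 26.5625 - 0.3125q and ps = 13.6 + 0.4q; the wedge ps − pb = 7 gives 13.6 + 0.4q − (26.5625 - 0.3125q) = 7, so q' = 1597/57.
Then pb = 26.5625 − 0.3125·(1597/57) = 1015/57 and ps = 13.6 + 0.4·(1597/57) = 1414/57.
ΔCS = ½(1037/57 + 1597/57)(1190/57 − 1015/57) = 76825/1083; ΔPS = ½(1037/57 + 1597/57)(1414/57 − 1190/57) = 98336/1083.
Government spending = 7 × 1597/57 = 11179/57.
DWL = ½ × 7 × (1597/57 − 1037/57) = 1960/57; fraction = (1960/57) / (11179/57) = 280/1597.

DWL / government spending = 280/1597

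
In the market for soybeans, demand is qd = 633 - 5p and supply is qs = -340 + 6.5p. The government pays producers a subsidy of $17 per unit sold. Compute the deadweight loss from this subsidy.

Pre-subsidy: 633 - 5p = -340 + 6.5p gives p* = 1946/23, q* = 4829/23.
With the subsidy, sellers receive ps = pb + 17 for each unit, where pb is the price buyers pay.
Supply in terms of pb becomes qs = -340 + 6.5(pb + 17) = -229.5 + 6.5pb. Setting this equal to demand: 633 - 5pb = -229.5 + 6.5pb, so pb = 75.
Sellers receive ps = 75 + 17 = 92; q' = 633 − 5·75 = 258.
The subsidy expands output by 258 − 4829/23 = 1105/23 past the efficient level; on those units the gap between marginal cost and willingness to pay runs from 0 up to 17.
DWL = ½ × 17 × 1105/23 = 18785/46.

Deadweight loss = 18785/46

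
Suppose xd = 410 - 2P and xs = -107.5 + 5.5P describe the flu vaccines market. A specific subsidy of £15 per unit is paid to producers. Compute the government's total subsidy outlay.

Pre-subsidy: 410 - 2P = -107.5 + 5.5P gives P* = 69, x* = 272.
With the subsidy, sellers receive Ps = Pb + 15 for each unit, where Pb is the price buyers pay.
Supply in terms of Pb becomes xs = -107.5 + 5.5(Pb + 15) = -25 + 5.5Pb. Setting this equal to demand: 410 - 2Pb = -25 + 5.5Pb, so Pb = 58.
Sellers receive Ps = 58 + 15 = 73; x' = 410 − 2·58 = 294.
Government outlay = subsidy × quantity = 15 × 294 = 4410.

Government cost = £4410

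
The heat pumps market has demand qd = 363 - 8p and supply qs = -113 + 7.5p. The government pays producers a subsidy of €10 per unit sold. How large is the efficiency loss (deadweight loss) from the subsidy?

Pre-subsidy: 363 - 8p = -113 + 7.5p gives p* = 952/31, q* = 3637/31.
With the subsidy, sellers receive ps = pb + 10 for each unit, where pb is the price buyers pay.
Supply in terms of pb becomes qs = -113 + 7.5(pb + 10) = -38 + 7.5pb. Setting this equal to demand: 363 - 8pb = -38 + 7.5pb, so pb = 802/31.
Sellers receive ps = 802/31 + 10 = 1112/31; q' = 363 − 8·(802/31) = 4837/31.
The subsidy expands output by 4837/31 − 3637/31 = 1200/31 past the efficient level; on those units the gap between marginal cost and willingness to pay runs from 0 up to 10.
DWL = ½ × 10 × 1200/31 = 6000/31.

Deadweight loss = 6000/31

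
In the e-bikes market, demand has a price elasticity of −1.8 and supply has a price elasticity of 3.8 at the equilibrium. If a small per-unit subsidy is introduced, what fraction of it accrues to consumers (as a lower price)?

For a small subsidy around the equilibrium, the benefit split depends on the relative slopes, which at a point are proportional to the elasticities.
Buyer share = εs/(εs + |εd|) = 3.8/(3.8 + 1.8) = 19/28; seller share = |εd|/(εs + |εd|) = 9/28.

Consumer share = 19/28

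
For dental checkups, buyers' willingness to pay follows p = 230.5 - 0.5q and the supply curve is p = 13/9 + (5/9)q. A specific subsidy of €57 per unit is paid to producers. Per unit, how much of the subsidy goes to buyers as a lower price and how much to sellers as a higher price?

Pre-subsidy: 230.5 - 0.5q = 13/9 + (5/9)q gives q* = 217 and p* = 122.
With the subsidy, sellers receive ps = pb + 57 for each unit, where pb is the price buyers pay.
On the curves, pb = 230.5 - 0.5q and ps = 13/9 + (5/9)q; the wedge ps − pb = 57 gives 13/9 + (5/9)q − (230.5 - 0.5q) = 57, so q' = 271.
Then pb = 230.5 − 0.5·271 = 95 and ps = 13/9 + (5/9)·271 = 152.
Buyers' price falls by p* − pb = 122 − 95 = 27; sellers' price rises by ps − p* = 152 − 122 = 30.

Buyers gain €27 per unit; sellers gain €30 per unit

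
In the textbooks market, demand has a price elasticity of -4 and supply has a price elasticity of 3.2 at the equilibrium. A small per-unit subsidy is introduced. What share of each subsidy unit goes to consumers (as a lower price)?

Consumer share = 4/9

For a small subsidy around the equilibrium, the benefit split depends on the relative slopes, which at a point are proportional to the elasticities.
Buyer share = εs/(εs + |εd|) = 3.2/(3.2 + 4) = 4/9; seller share = |εd|/(εs + |εd|) = 5/9.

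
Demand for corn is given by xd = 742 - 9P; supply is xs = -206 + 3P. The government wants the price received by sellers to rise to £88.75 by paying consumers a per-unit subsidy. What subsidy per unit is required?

Required subsidy s = £13 per unit

At a seller price of 88.75, quantity supplied is -206 + 3·88.75 = 60.25.
Buyers absorb 60.25 only when they pay Pb with 742 − 9·Pb = 60.25, i.e. Pb = 75.75.
s = Ps − Pb = 88.75 − 75.75 = 13.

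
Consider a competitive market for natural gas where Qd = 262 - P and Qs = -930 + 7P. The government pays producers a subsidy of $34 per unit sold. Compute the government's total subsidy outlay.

Pre-subsidy: 262 - P = -930 + 7P gives P* = 149, Q* = 113.
With the subsidy, sellers receive Ps = Pb + 34 for each unit, where Pb is the price buyers pay.
Supply in terms of Pb becomes Qs = -930 + 7(Pb + 34) = -692 + 7Pb. Setting this equal to demand: 262 - Pb = -692 + 7Pb, so Pb = 119.25.
Sellers receive Ps = 119.25 + 34 = 153.25; Q' = 262 − 1·119.25 = 142.75.
Government outlay = subsidy × quantity = 34 × 142.75 = 4853.5.

Government cost = $4853.5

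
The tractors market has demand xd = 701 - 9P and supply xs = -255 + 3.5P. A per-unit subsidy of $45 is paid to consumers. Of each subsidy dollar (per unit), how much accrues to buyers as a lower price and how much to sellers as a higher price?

Buyers gain $12.6 per unit; sellers gain $32.4 per unit

Pre-subsidy: 701 - 9P = -255 + 3.5P gives P* = 76.48, x* = 12.68.
With the rebate, buyers effectively pay Pb = Ps − 45, where Ps is the price sellers receive.
Demand in terms of Ps becomes xd = 701 − 9(Ps − 45) = 1106 - 9Ps. Setting this equal to supply: 1106 - 9Ps = -255 + 3.5Ps, so Ps = 108.88.
Buyers pay Pb = 108.88 − 45 = 63.88; x' = -255 + 3.5·108.88 = 126.08.
Buyers' price falls by P* − Pb = 76.48 − 63.88 = 12.6; sellers' price rises by Ps − P* = 108.88 − 76.48 = 32.4.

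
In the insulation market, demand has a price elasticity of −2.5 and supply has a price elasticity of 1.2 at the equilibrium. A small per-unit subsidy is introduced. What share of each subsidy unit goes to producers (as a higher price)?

Producer share = 25/37

For a small subsidy around the equilibrium, the benefit split depends on the relative slopes, which at a point are proportional to the elasticities.
Buyer share = εs/(εs + |εd|) = 1.2/(1.2 + 2.5) = 12/37; seller share = |εd|/(εs + |εd|) = 25/37.
So producers capture 25/37 of the subsidy.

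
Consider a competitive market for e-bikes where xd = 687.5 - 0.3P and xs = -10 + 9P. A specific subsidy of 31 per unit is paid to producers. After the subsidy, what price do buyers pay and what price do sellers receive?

Pre-subsidy: 687.5 - 0.3P = -10 + 9P gives P* = 75, x* = 665.
With the subsidy, sellers receive Ps = Pb + 31 for each unit, where Pb is the price buyers pay.
Supply in terms of Pb becomes xs = -10 + 9(Pb + 31) = 269 + 9Pb. Setting this equal to demand: 687.5 - 0.3Pb = 269 + 9Pb, so Pb = 45.
Sellers receive Ps = 45 + 31 = 76; x' = 687.5 − 0.3·45 = 674.

Buyers pay 45; sellers receive 76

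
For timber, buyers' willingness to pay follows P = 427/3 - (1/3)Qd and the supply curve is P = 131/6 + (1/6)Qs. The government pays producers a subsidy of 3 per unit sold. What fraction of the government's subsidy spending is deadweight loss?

Pre-subsidy: 427/3 - (1/3)Q = 131/6 + (1/6)Q gives Q* = 241 and P* = 62.
With the subsidy, sellers receive Ps = Pb + 3 for each unit, where Pb is the price buyers pay.
On the curves, Pb = 427/3 - (1/3)Q and Ps = 131/6 + (1/6)Q; the wedge Ps − Pb = 3 gives 131/6 + (1/6)Q − (427/3 - (1/3)Q) = 3, so Q' = 247.
Then Pb = 427/3 − (1/3)·247 = 60 and Ps = 131/6 + (1/6)·247 = 63.
ΔCS = ½(241 + 247)(62 − 60) = 488; ΔPS = ½(241 + 247)(63 − 62) = 244.
Government spending = 3 × 247 = 741.
DWL = ½ × 3 × (247 − 241) = 9; fraction = 9 / 741 = 3/247.

DWL / government spending = 3/247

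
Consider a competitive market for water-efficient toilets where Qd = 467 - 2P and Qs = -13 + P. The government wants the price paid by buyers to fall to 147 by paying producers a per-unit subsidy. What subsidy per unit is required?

Required subsidy s = 39 per unit

At a buyer price of 147, quantity demanded is 467 − 2·147 = 173.
Sellers supply 173 only when they receive Ps with -13 + 1·Ps = 173, i.e. Ps = 186.
s = Ps − Pb = 186 − 147 = 39.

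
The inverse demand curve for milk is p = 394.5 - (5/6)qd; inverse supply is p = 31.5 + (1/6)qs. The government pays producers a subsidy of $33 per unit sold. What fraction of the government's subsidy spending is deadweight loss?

DWL / government spending = 1/24

Pre-subsidy: 394.5 - (5/6)q = 31.5 + (1/6)q gives q* = 363 and p* = 92.
With the subsidy, sellers receive ps = pb + 33 for each unit, where pb is the price buyers pay.
On the curves, pb = 394.5 - (5/6)q and ps = 31.5 + (1/6)q; the wedge ps − pb = 33 gives 31.5 + (1/6)q − (394.5 - (5/6)q) = 33, so q' = 396.
Then pb = 394.5 − (5/6)·396 = 64.5 and ps = 31.5 + (1/6)·396 = 97.5.
ΔCS = ½(363 + 396)(92 − 64.5) = 10436.25; ΔPS = ½(363 + 396)(97.5 − 92) = 2087.25.
Government spending = 33 × 396 = 13068.
DWL = ½ × 33 × (396 − 363) = 544.5; fraction = 544.5 / 13068 = 1/24.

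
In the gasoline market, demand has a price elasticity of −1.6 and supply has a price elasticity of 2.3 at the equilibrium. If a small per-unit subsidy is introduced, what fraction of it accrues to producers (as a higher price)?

Producer share = 16/39

For a small subsidy around the equilibrium, the benefit split depends on the relative slopes, which at a point are proportional to the elasticities.
Buyer share = εs/(εs + |εd|) = 2.3/(2.3 + 1.6) = 23/39; seller share = |εd|/(εs + |εd|) = 16/39.
So producers capture 16/39 of the subsidy.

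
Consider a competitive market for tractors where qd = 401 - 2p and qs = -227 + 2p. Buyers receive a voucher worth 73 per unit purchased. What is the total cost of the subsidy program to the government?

Government cost = 11680

Pre-subsidy: 401 - 2p = -227 + 2p gives p* = 157, q* = 87.
With the rebate, buyers effectively pay pb = ps − 73, where ps is the price sellers receive.
Demand in terms of ps becomes qd = 401 − 2(ps − 73) = 547 - 2ps. Setting this equal to supply: 547 - 2ps = -227 + 2ps, so ps = 193.5.
Buyers pay pb = 193.5 − 73 = 120.5; q' = -227 + 2·193.5 = 160.
Government outlay = subsidy × quantity = 73 × 160 = 11680.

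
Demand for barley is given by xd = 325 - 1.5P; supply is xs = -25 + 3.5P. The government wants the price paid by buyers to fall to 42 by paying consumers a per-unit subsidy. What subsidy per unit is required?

Required subsidy s = 40 per unit

At a buyer price of 42, quantity demanded is 325 − 1.5·42 = 262.
Sellers supply 262 only when they receive Ps with -25 + 3.5·Ps = 262, i.e. Ps = 82.
s = Ps − Pb = 82 − 42 = 40.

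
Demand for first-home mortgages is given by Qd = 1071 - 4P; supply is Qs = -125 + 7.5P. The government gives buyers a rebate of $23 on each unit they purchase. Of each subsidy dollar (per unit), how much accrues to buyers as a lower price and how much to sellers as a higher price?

Buyers gain $15 per unit; sellers gain $8 per unit

Pre-subsidy: 1071 - 4P = -125 + 7.5P gives P* = 104, Q* = 655.
With the rebate, buyers effectively pay Pb = Ps − 23, where Ps is the price sellers receive.
Demand in terms of Ps becomes Qd = 1071 − 4(Ps − 23) = 1163 - 4Ps. Setting this equal to supply: 1163 - 4Ps = -125 + 7.5Ps, so Ps = 112.
Buyers pay Pb = 112 − 23 = 89; Q' = -125 + 7.5·112 = 715.
Buyers' price falls by P* − Pb = 104 − 89 = 15; sellers' price rises by Ps − P* = 112 − 104 = 8.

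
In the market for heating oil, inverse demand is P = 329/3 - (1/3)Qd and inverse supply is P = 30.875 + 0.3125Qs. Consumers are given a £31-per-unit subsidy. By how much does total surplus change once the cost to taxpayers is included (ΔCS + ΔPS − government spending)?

Pre-subsidy: 329/3 - (1/3)Q = 30.875 + 0.3125Q gives Q* = 122 and P* = 69.
With the rebate, buyers effectively pay Pb = Ps − 31, where Ps is the price sellers receive.
On the curves, Pb = 329/3 - (1/3)Q and Ps = 30.875 + 0.3125Q; the wedge Ps − Pb = 31 gives 30.875 + 0.3125Q − (329/3 - (1/3)Q) = 31, so Q' = 170.
Then Pb = 329/3 − (1/3)·170 = 53 and Ps = 30.875 + 0.3125·170 = 84.
ΔCS = ½(122 + 170)(69 − 53) = 2336; ΔPS = ½(122 + 170)(84 − 69) = 2190.
Government spending = 31 × 170 = 5270.
Net change = 2336 + 2190 − 5270 = -744. The loss equals the DWL triangle ½·31·48.

Net change in total surplus = -£744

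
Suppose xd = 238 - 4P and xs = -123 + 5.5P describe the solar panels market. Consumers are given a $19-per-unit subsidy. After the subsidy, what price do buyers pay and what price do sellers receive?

Pre-subsidy: 238 - 4P = -123 + 5.5P gives P* = 38, x* = 86.
With the rebate, buyers effectively pay Pb = Ps − 19, where Ps is the price sellers receive.
Demand in terms of Ps becomes xd = 238 − 4(Ps − 19) = 314 - 4Ps. Setting this equal to supply: 314 - 4Ps = -123 + 5.5Ps, so Ps = 46.
Buyers pay Pb = 46 − 19 = 27; x' = -123 + 5.5·46 = 130.

Buyers pay $27; sellers receive $46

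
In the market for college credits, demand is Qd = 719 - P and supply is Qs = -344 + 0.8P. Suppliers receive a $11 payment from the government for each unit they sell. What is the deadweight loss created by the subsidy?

Deadweight loss = 242/9

Pre-subsidy: 719 - P = -344 + 0.8P gives P* = 5315/9, Q* = 1156/9.
With the subsidy, sellers receive Ps = Pb + 11 for each unit, where Pb is the price buyers pay.
Supply in terms of Pb becomes Qs = -344 + 0.8(Pb + 11) = -335.2 + 0.8Pb. Setting this equal to demand: 719 - Pb = -335.2 + 0.8Pb, so Pb = 1757/3.
Sellers receive Ps = 1757/3 + 11 = 1790/3; Q' = 719 − 1·(1757/3) = 400/3.
The subsidy expands output by 400/3 − 1156/9 = 44/9 past the efficient level; on those units the gap between marginal cost and willingness to pay runs from 0 up to 11.
DWL = ½ × 11 × 44/9 = 242/9.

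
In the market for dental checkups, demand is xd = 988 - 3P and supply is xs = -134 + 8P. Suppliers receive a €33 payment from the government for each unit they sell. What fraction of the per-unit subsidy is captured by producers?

Pre-subsidy: 988 - 3P = -134 + 8P gives P* = 102, x* = 682.
With the subsidy, sellers receive Ps = Pb + 33 for each unit, where Pb is the price buyers pay.
Supply in terms of Pb becomes xs = -134 + 8(Pb + 33) = 130 + 8Pb. Setting this equal to demand: 988 - 3Pb = 130 + 8Pb, so Pb = 78.
Sellers receive Ps = 78 + 33 = 111; x' = 988 − 3·78 = 754.
Buyers' price falls by P* − Pb = 102 − 78 = 24; sellers' price rises by Ps − P* = 111 − 102 = 9.
So producers capture 9/33 = 3/11 of each unit of subsidy.

Producer share = 3/11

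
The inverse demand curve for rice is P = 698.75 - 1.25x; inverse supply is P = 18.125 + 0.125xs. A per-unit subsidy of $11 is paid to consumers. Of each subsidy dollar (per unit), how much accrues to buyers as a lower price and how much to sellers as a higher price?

Pre-subsidy: 698.75 - 1.25x = 18.125 + 0.125x gives x* = 495 and P* = 80.
With the rebate, buyers effectively pay Pb = Ps − 11, where Ps is the price sellers receive.
On the curves, Pb = 698.75 - 1.25x and Ps = 18.125 + 0.125x; the wedge Ps − Pb = 11 gives 18.125 + 0.125x − (698.75 - 1.25x) = 11, so x' = 503.
Then Pb = 698.75 − 1.25·503 = 70 and Ps = 18.125 + 0.125·503 = 81.
Buyers' price falls by P* − Pb = 80 − 70 = 10; sellers' price rises by Ps − P* = 81 − 80 = 1.

Buyers gain $10 per unit; sellers gain $1 per unit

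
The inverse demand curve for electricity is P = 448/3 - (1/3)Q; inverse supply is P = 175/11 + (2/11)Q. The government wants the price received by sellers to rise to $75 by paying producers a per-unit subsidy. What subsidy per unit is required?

At a seller price of 75, quantity supplied is -87.5 + 5.5·75 = 325.
Buyers absorb 325 only when they pay Pb = 448/3 − (1/3)·325 = 41.
s = Ps − Pb = 75 − 41 = 34.

Required subsidy s = $34 per unit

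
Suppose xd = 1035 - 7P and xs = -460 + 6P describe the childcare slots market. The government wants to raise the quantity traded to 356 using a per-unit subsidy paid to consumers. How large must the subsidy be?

At x = 356, invert demand for the buyer price: Pb = (1035 − 356)/7 = 97; invert supply for the seller price: Ps = (356 − (-460))/6 = 136.
The subsidy must fill the gap: s = Ps − Pb = 136 − 97 = 39.

Required subsidy s = 39 per unit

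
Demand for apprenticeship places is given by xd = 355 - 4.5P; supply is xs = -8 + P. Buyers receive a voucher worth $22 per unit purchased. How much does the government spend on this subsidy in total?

Government cost = $1672

Pre-subsidy: 355 - 4.5P = -8 + P gives P* = 66, x* = 58.
With the rebate, buyers effectively pay Pb = Ps − 22, where Ps is the price sellers receive.
Demand in terms of Ps becomes xd = 355 − 4.5(Ps − 22) = 454 - 4.5Ps. Setting this equal to supply: 454 - 4.5Ps = -8 + Ps, so Ps = 84.
Buyers pay Pb = 84 − 22 = 62; x' = -8 + 1·84 = 76.
Government outlay = subsidy × quantity = 22 × 76 = 1672.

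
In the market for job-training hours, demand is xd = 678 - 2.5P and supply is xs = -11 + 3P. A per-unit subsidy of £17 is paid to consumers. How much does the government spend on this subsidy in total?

Pre-subsidy: 678 - 2.5P = -11 + 3P gives P* = 1378/11, x* = 4013/11.
With the rebate, buyers effectively pay Pb = Ps − 17, where Ps is the price sellers receive.
Demand in terms of Ps becomes xd = 678 − 2.5(Ps − 17) = 720.5 - 2.5Ps. Setting this equal to supply: 720.5 - 2.5Ps = -11 + 3Ps, so Ps = 133.
Buyers pay Pb = 133 − 17 = 116; x' = -11 + 3·133 = 388.
Government outlay = subsidy × quantity = 17 × 388 = 6596.

Government cost = £6596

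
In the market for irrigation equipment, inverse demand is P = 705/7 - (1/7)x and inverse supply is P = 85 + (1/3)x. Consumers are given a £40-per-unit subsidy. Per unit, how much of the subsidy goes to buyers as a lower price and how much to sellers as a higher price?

Pre-subsidy: 705/7 - (1/7)x = 85 + (1/3)x gives x* = 33 and P* = 96.
With the rebate, buyers effectively pay Pb = Ps − 40, where Ps is the price sellers receive.
On the curves, Pb = 705/7 - (1/7)x and Ps = 85 + (1/3)x; the wedge Ps − Pb = 40 gives 85 + (1/3)x − (705/7 - (1/7)x) = 40, so x' = 117.
Then Pb = 705/7 − (1/7)·117 = 84 and Ps = 85 + (1/3)·117 = 124.
Buyers' price falls by P* − Pb = 96 − 84 = 12; sellers' price rises by Ps − P* = 124 − 96 = 28.

Buyers gain £12 per unit; sellers gain £28 per unit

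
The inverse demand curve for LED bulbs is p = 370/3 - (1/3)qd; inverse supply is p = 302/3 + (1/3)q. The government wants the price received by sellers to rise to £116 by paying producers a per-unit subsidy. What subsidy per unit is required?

At a seller price of 116, quantity supplied is -302 + 3·116 = 46.
Buyers absorb 46 only when they pay pb = 370/3 − (1/3)·46 = 108.
s = ps − pb = 116 − 108 = 8.

Required subsidy s = £8 per unit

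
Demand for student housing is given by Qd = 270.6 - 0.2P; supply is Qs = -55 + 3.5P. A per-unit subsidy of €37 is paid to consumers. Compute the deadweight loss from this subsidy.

Deadweight loss = €129.5

Pre-subsidy: 270.6 - 0.2P = -55 + 3.5P gives P* = 88, Q* = 253.
With the rebate, buyers effectively pay Pb = Ps − 37, where Ps is the price sellers receive.
Demand in terms of Ps becomes Qd = 270.6 − 0.2(Ps − 37) = 278 - 0.2Ps. Setting this equal to supply: 278 - 0.2Ps = -55 + 3.5Ps, so Ps = 90.
Buyers pay Pb = 90 − 37 = 53; Q' = -55 + 3.5·90 = 260.
The subsidy expands output by 260 − 253 = 7 past the efficient level; on those units the gap between marginal cost and willingness to pay runs from 0 up to 37.
DWL = ½ × 37 × 7 = 129.5.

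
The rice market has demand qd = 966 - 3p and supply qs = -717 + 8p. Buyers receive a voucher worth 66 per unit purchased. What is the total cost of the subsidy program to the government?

Pre-subsidy: 966 - 3p = -717 + 8p gives p* = 153, q* = 507.
With the rebate, buyers effectively pay pb = ps − 66, where ps is the price sellers receive.
Demand in terms of ps becomes qd = 966 − 3(ps − 66) = 1164 - 3ps. Setting this equal to supply: 1164 - 3ps = -717 + 8ps, so ps = 171.
Buyers pay pb = 171 − 66 = 105; q' = -717 + 8·171 = 651.
Government outlay = subsidy × quantity = 66 × 651 = 42966.

Government cost = 42966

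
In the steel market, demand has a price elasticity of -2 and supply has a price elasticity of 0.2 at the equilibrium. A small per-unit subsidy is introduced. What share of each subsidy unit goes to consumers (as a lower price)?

Consumer share = 1/11

For a small subsidy around the equilibrium, the benefit split depends on the relative slopes, which at a point are proportional to the elasticities.
Buyer share = εs/(εs + |εd|) = 0.2/(0.2 + 2) = 1/11; seller share = |εd|/(εs + |εd|) = 10/11.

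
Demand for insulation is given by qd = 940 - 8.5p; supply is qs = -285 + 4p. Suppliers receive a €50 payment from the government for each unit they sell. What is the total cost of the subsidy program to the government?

Pre-subsidy: 940 - 8.5p = -285 + 4p gives p* = 98, q* = 107.
With the subsidy, sellers receive ps = pb + 50 for each unit, where pb is the price buyers pay.
Supply in terms of pb becomes qs = -285 + 4(pb + 50) = -85 + 4pb. Setting this equal to demand: 940 - 8.5pb = -85 + 4pb, so pb = 82.
Sellers receive ps = 82 + 50 = 132; q' = 940 − 8.5·82 = 243.
Government outlay = subsidy × quantity = 50 × 243 = 12150.

Government cost = €12150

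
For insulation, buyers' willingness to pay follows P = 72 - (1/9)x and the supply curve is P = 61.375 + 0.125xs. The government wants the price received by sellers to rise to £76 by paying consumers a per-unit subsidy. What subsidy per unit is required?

Required subsidy s = £17 per unit

At a seller price of 76, quantity supplied is -491 + 8·76 = 117.
Buyers absorb 117 only when they pay Pb = 72 − (1/9)·117 = 59.
s = Ps − Pb = 76 − 59 = 17.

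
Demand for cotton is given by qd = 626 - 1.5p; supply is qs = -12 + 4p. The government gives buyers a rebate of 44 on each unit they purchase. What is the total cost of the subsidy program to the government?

Government cost = 22000

Pre-subsidy: 626 - 1.5p = -12 + 4p gives p* = 116, q* = 452.
With the rebate, buyers effectively pay pb = ps − 44, where ps is the price sellers receive.
Demand in terms of ps becomes qd = 626 − 1.5(ps − 44) = 692 - 1.5ps. Setting this equal to supply: 692 - 1.5ps = -12 + 4ps, so ps = 128.
Buyers pay pb = 128 − 44 = 84; q' = -12 + 4·128 = 500.
Government outlay = subsidy × quantity = 44 × 500 = 22000.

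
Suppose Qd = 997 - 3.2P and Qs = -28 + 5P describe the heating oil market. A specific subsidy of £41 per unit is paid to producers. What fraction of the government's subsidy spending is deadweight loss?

Pre-subsidy: 997 - 3.2P = -28 + 5P gives P* = 125, Q* = 597.
With the subsidy, sellers receive Ps = Pb + 41 for each unit, where Pb is the price buyers pay.
Supply in terms of Pb becomes Qs = -28 + 5(Pb + 41) = 177 + 5Pb. Setting this equal to demand: 997 - 3.2Pb = 177 + 5Pb, so Pb = 100.
Sellers receive Ps = 100 + 41 = 141; Q' = 997 − 3.2·100 = 677.
ΔCS = ½(597 + 677)(125 − 100) = 15925; ΔPS = ½(597 + 677)(141 − 125) = 10192.
Government spending = 41 × 677 = 27757.
DWL = ½ × 41 × (677 − 597) = 1640; fraction = 1640 / 27757 = 40/677.

DWL / government spending = 40/677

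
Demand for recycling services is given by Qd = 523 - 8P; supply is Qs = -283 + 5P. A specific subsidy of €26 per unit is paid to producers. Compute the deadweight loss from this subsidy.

Pre-subsidy: 523 - 8P = -283 + 5P gives P* = 62, Q* = 27.
With the subsidy, sellers receive Ps = Pb + 26 for each unit, where Pb is the price buyers pay.
Supply in terms of Pb becomes Qs = -283 + 5(Pb + 26) = -153 + 5Pb. Setting this equal to demand: 523 - 8Pb = -153 + 5Pb, so Pb = 52.
Sellers receive Ps = 52 + 26 = 78; Q' = 523 − 8·52 = 107.
The subsidy expands output by 107 − 27 = 80 past the efficient level; on those units the gap between marginal cost and willingness to pay runs from 0 up to 26.
DWL = ½ × 26 × 80 = 1040.

Deadweight loss = €1040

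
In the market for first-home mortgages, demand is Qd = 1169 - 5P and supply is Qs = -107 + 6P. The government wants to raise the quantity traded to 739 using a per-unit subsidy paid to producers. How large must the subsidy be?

Required subsidy s = 55 per unit

At Q = 739, invert demand for the buyer price: Pb = (1169 − 739)/5 = 86; invert supply for the seller price: Ps = (739 − (-107))/6 = 141.
The subsidy must fill the gap: s = Ps − Pb = 141 − 86 = 55.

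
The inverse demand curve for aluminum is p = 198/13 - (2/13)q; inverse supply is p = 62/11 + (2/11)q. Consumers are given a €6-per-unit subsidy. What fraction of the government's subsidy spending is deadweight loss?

DWL / government spending = 429/2230

Pre-subsidy: 198/13 - (2/13)q = 62/11 + (2/11)q gives q* = 343/12 and p* = 65/6.
With the rebate, buyers effectively pay pb = ps − 6, where ps is the price sellers receive.
On the curves, pb = 198/13 - (2/13)q and ps = 62/11 + (2/11)q; the wedge ps − pb = 6 gives 62/11 + (2/11)q − (198/13 - (2/13)q) = 6, so q' = 1115/24.
Then pb = 198/13 − (2/13)·(1115/24) = 97/12 and ps = 62/11 + (2/11)·(1115/24) = 169/12.
ΔCS = ½(343/12 + 1115/24)(65/6 − 97/12) = 19811/192; ΔPS = ½(343/12 + 1115/24)(169/12 − 65/6) = 23413/192.
Government spending = 6 × 1115/24 = 278.75.
DWL = ½ × 6 × (1115/24 − 343/12) = 53.625; fraction = 53.625 / 278.75 = 429/2230.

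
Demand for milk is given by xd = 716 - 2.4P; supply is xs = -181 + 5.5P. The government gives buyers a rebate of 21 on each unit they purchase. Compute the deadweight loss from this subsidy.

Deadweight loss = 29106/79

Pre-subsidy: 716 - 2.4P = -181 + 5.5P gives P* = 8970/79, x* = 35036/79.
With the rebate, buyers effectively pay Pb = Ps − 21, where Ps is the price sellers receive.
Demand in terms of Ps becomes xd = 716 − 2.4(Ps − 21) = 766.4 - 2.4Ps. Setting this equal to supply: 766.4 - 2.4Ps = -181 + 5.5Ps, so Ps = 9474/79.
Buyers pay Pb = 9474/79 − 21 = 7815/79; x' = -181 + 5.5·(9474/79) = 37808/79.
The subsidy expands output by 37808/79 − 35036/79 = 2772/79 past the efficient level; on those units the gap between marginal cost and willingness to pay runs from 0 up to 21.
DWL = ½ × 21 × 2772/79 = 29106/79.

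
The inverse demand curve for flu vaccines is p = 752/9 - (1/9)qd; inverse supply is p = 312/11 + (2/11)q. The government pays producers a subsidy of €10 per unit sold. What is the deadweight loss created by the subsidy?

Pre-subsidy: 752/9 - (1/9)q = 312/11 + (2/11)q gives q* = 5464/29 and p* = 1816/29.
With the subsidy, sellers receive ps = pb + 10 for each unit, where pb is the price buyers pay.
On the curves, pb = 752/9 - (1/9)q and ps = 312/11 + (2/11)q; the wedge ps − pb = 10 gives 312/11 + (2/11)q − (752/9 - (1/9)q) = 10, so q' = 6454/29.
Then pb = 752/9 − (1/9)·(6454/29) = 1706/29 and ps = 312/11 + (2/11)·(6454/29) = 1996/29.
The subsidy expands output by 6454/29 − 5464/29 = 990/29 past the efficient level; on those units the gap between marginal cost and willingness to pay runs from 0 up to 10.
DWL = ½ × 10 × 990/29 = 4950/29.

Deadweight loss = 4950/29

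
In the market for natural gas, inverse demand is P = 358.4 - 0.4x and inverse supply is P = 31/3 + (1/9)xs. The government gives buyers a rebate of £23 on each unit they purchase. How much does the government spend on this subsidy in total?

Government cost = £16698

Pre-subsidy: 358.4 - 0.4x = 31/3 + (1/9)x gives x* = 681 and P* = 86.
With the rebate, buyers effectively pay Pb = Ps − 23, where Ps is the price sellers receive.
On the curves, Pb = 358.4 - 0.4x and Ps = 31/3 + (1/9)x; the wedge Ps − Pb = 23 gives 31/3 + (1/9)x − (358.4 - 0.4x) = 23, so x' = 726.
Then Pb = 358.4 − 0.4·726 = 68 and Ps = 31/3 + (1/9)·726 = 91.
Government outlay = subsidy × quantity = 23 × 726 = 16698.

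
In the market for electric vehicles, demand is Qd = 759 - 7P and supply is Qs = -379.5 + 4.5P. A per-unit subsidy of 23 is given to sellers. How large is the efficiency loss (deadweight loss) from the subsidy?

Deadweight loss = 724.5

Pre-subsidy: 759 - 7P = -379.5 + 4.5P gives P* = 99, Q* = 66.
With the subsidy, sellers receive Ps = Pb + 23 for each unit, where Pb is the price buyers pay.
Supply in terms of Pb becomes Qs = -379.5 + 4.5(Pb + 23) = -276 + 4.5Pb. Setting this equal to demand: 759 - 7Pb = -276 + 4.5Pb, so Pb = 90.
Sellers receive Ps = 90 + 23 = 113; Q' = 759 − 7·90 = 129.
The subsidy expands output by 129 − 66 = 63 past the efficient level; on those units the gap between marginal cost and willingness to pay runs from 0 up to 23.
DWL = ½ × 23 × 63 = 724.5.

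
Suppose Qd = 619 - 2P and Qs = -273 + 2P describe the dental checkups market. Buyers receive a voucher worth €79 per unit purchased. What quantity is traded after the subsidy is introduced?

Pre-subsidy: 619 - 2P = -273 + 2P gives P* = 223, Q* = 173.
With the rebate, buyers effectively pay Pb = Ps − 79, where Ps is the price sellers receive.
Demand in terms of Ps becomes Qd = 619 − 2(Ps − 79) = 777 - 2Ps. Setting this equal to supply: 777 - 2Ps = -273 + 2Ps, so Ps = 262.5.
Buyers pay Pb = 262.5 − 79 = 183.5; Q' = -273 + 2·262.5 = 252.

Q' = 252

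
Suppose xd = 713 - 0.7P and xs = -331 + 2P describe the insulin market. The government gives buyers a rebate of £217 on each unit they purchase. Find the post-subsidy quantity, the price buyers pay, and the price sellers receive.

Pre-subsidy: 713 - 0.7P = -331 + 2P gives P* = 1160/3, x* = 1327/3.
With the rebate, buyers effectively pay Pb = Ps − 217, where Ps is the price sellers receive.
Demand in terms of Ps becomes xd = 713 − 0.7(Ps − 217) = 864.9 - 0.7Ps. Setting this equal to supply: 864.9 - 0.7Ps = -331 + 2Ps, so Ps = 11959/27.
Buyers pay Pb = 11959/27 − 217 = 6100/27; x' = -331 + 2·(11959/27) = 14981/27.

x' = 14981/27; buyers pay 6100/27; sellers receive 11959/27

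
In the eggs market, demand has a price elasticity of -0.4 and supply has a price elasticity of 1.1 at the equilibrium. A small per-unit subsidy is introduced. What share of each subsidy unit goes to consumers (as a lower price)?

Consumer share = 11/15

For a small subsidy around the equilibrium, the benefit split depends on the relative slopes, which at a point are proportional to the elasticities.
Buyer share = εs/(εs + |εd|) = 1.1/(1.1 + 0.4) = 11/15; seller share = |εd|/(εs + |εd|) = 4/15.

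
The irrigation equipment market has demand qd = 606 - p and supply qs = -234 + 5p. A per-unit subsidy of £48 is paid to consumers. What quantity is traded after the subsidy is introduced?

q' = 506

Pre-subsidy: 606 - p = -234 + 5p gives p* = 140, q* = 466.
With the rebate, buyers effectively pay pb = ps − 48, where ps is the price sellers receive.
Demand in terms of ps becomes qd = 606 − 1(ps − 48) = 654 - ps. Setting this equal to supply: 654 - ps = -234 + 5ps, so ps = 148.
Buyers pay pb = 148 − 48 = 100; q' = -234 + 5·148 = 506.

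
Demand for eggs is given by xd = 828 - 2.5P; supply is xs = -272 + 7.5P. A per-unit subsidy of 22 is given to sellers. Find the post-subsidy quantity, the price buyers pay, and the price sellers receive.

Pre-subsidy: 828 - 2.5P = -272 + 7.5P gives P* = 110, x* = 553.
With the subsidy, sellers receive Ps = Pb + 22 for each unit, where Pb is the price buyers pay.
Supply in terms of Pb becomes xs = -272 + 7.5(Pb + 22) = -107 + 7.5Pb. Setting this equal to demand: 828 - 2.5Pb = -107 + 7.5Pb, so Pb = 93.5.
Sellers receive Ps = 93.5 + 22 = 115.5; x' = 828 − 2.5·93.5 = 594.25.

x' = 594.25; buyers pay 93.5; sellers receive 115.5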